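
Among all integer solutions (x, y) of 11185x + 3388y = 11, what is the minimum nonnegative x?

1991

gcd(11185, 3388) = 1  (11185 = 3*3388 + 1021, 3388 = 3*1021 + 325, 1021 = 3*325 + 46, 325 = 7*46 + 3, 46 = 15*3 + 1, 3 = 3*1).
1 divides 11, so solutions exist.
Back-substituting, 11185*(1105) + 3388*(-3648) = 1.
Scale by 11/1 = 11: (x₀, y₀) = (12155, -40128).
General solution: x = 12155 + 3388t, y = -40128 - 11185t for integer t.
x ≥ 0: smallest is 12155 mod 3388 = 1991 (at t = -3), with y = -6573.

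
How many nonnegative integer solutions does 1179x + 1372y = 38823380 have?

24

gcd(1372, 1179) = 1  (1372 = 1*1179 + 193, 1179 = 6*193 + 21, 193 = 9*21 + 4, 21 = 5*4 + 1, 4 = 4*1).
Back-substituting, 1179*(327) + 1372*(-281) = 1.
Scale by 38823380: one solution is (12695245260, -10909369780). Reduce x mod 1372: (292, 28046).
General: x = 292 + 1372t, y = 28046 - 1179t.
x ≥ 0 ⇒ t ≥ 0; y ≥ 0 ⇒ t ≤ 23. So t ∈ [0, 23]: 24 solutions.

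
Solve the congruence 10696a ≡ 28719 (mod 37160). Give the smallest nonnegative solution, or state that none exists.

no solution

gcd(37160, 10696):
  37160 = 3*10696 + 5072
  10696 = 2*5072 + 552
  5072 = 9*552 + 104
  552 = 5*104 + 32
  104 = 3*32 + 8
  32 = 4*8
so gcd(37160, 10696) = 8.
8 does not divide 28719, so the congruence has no solution.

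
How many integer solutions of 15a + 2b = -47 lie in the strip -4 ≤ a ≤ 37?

21

gcd(15, 2):
  15 = 7·2 + 1
  2 = 2·1
so gcd(15, 2) = 1.
Back-substitute for Bézout coefficients:
  1 = 15 - 7·2
  ... = 15·(1) + 2·(-7)
Scale by -47: particular solution (-47, 329); reduce a mod 2: (1, -31).
General solution: a = 1 + 2t, b = -31 - 15t for integer t.
-4 ≤ 1 + 2t ≤ 37 gives t ∈ [-2, 18], which is 21 values.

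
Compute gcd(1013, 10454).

gcd(10454, 1013) = 1  (10454 = 10*1013 + 324, 1013 = 3*324 + 41, 324 = 7*41 + 37, 41 = 1*37 + 4, 37 = 9*4 + 1, 4 = 4*1).

1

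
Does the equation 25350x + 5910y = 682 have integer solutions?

gcd(25350, 5910) = 30  (25350 = 4·5910 + 1710, 5910 = 3·1710 + 780, 1710 = 2·780 + 150, 780 = 5·150 + 30, 150 = 5·30).
30 does not divide 682 (remainder 22), so no integer solutions.

no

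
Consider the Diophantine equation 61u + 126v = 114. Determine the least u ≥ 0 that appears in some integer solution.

gcd(126, 61) = 1  (126 = 2×61 + 4, 61 = 15×4 + 1, 4 = 4×1).
1 divides 114, so solutions exist.
Back-substituting, 61×(31) + 126×(-15) = 1.
Scale by 114/1 = 114: (u₀, v₀) = (3534, -1710).
General solution: u = 3534 + 126t, v = -1710 - 61t for integer t.
u ≥ 0: smallest is 3534 mod 126 = 6 (at t = -28), with v = -2.

6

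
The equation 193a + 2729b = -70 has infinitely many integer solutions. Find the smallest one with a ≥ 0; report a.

2361

gcd(2729, 193):
  2729 = 14*193 + 27
  193 = 7*27 + 4
  27 = 6*4 + 3
  4 = 1*3 + 1
  3 = 3*1
so gcd(2729, 193) = 1.
1 divides -70, so solutions exist.
Back-substitute for Bézout coefficients:
  1 = 4 - 1*3
  ... = 193*(707) + 2729*(-50)
Scale by -70/1 = -70: (a₀, b₀) = (-49490, 3500).
General solution: a = -49490 + 2729t, b = 3500 - 193t for integer t.
a ≥ 0: smallest is -49490 mod 2729 = 2361 (at t = 19), with b = -167.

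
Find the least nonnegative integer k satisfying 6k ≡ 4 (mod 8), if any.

2

gcd(8, 6):
  8 = 1·6 + 2
  6 = 3·2
so gcd(8, 6) = 2.
2 divides 4, so solutions exist.
Back-substitute for Bézout coefficients:
  2 = 8 - 1·6
  ... = 6·(-1) + 8·(1)
So 6·(-1) ≡ 2 (mod 8); multiply by 2: k ≡ -2 (mod 4).
Smallest nonnegative: k = -2 mod 4 = 2.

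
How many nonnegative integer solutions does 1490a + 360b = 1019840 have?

gcd(1490, 360) = 10.
By Bézout, 1490*(-7) + 360*(29) = 10.
One solution: (28, 2717).
General: a = 28 + 36t, b = 2717 - 149t.
a ≥ 0 ⇒ t ≥ 0; b ≥ 0 ⇒ t ≤ 18. So t ∈ [0, 18]: 19 solutions.

19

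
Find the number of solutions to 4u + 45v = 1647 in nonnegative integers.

9

gcd(45, 4):
  45 = 11·4 + 1
  4 = 4·1
so gcd(45, 4) = 1.
Back-substitute for Bézout coefficients:
  1 = 45 - 11·4
  ... = 4·(-11) + 45·(1)
Scale by 1647: one solution is (-18117, 1647). Reduce u mod 45: (18, 35).
General: u = 18 + 45t, v = 35 - 4t.
u ≥ 0 ⇒ t ≥ 0; v ≥ 0 ⇒ t ≤ 8. So t ∈ [0, 8]: 9 solutions.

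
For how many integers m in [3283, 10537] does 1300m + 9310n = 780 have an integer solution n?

gcd(9310, 1300) = 10  (9310 = 7·1300 + 210, 1300 = 6·210 + 40, 210 = 5·40 + 10, 40 = 4·10).
Back-substituting, 1300·(-222) + 9310·(31) = 10.
Scale by 78: particular solution (-17316, 2418); reduce m mod 931: (373, -52).
General solution: m = 373 + 931t, n = -52 - 130t for integer t.
3283 ≤ 373 + 931t ≤ 10537 gives t ∈ [4, 10], which is 7 values.

7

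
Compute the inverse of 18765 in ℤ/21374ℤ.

gcd(21374, 18765):
  21374 = 1·18765 + 2609
  18765 = 7·2609 + 502
  2609 = 5·502 + 99
  502 = 5·99 + 7
  99 = 14·7 + 1
  7 = 7·1
so gcd(21374, 18765) = 1.
Back-substitute for Bézout coefficients:
  1 = 99 - 14·7
  ... = 18765·(-3023) + 21374·(2654)
So 18765·-3023 ≡ 1 (mod 21374), and -3023 mod 21374 = 18351.

18351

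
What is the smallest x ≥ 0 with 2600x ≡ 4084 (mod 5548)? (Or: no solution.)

678

gcd(5548, 2600):
  5548 = 2*2600 + 348
  2600 = 7*348 + 164
  348 = 2*164 + 20
  164 = 8*20 + 4
  20 = 5*4
so gcd(5548, 2600) = 4.
4 divides 4084, so solutions exist.
Back-substitute for Bézout coefficients:
  4 = 164 - 8*20
  ... = 2600*(271) + 5548*(-127)
So 2600*(271) ≡ 4 (mod 5548); multiply by 1021: x ≡ 276691 (mod 1387).
Smallest nonnegative: x = 276691 mod 1387 = 678.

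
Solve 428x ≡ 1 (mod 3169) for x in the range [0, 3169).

gcd(3169, 428):
  3169 = 7×428 + 173
  428 = 2×173 + 82
  173 = 2×82 + 9
  82 = 9×9 + 1
  9 = 9×1
so gcd(3169, 428) = 1.
Back-substitute for Bézout coefficients:
  1 = 82 - 9×9
  ... = 428×(348) + 3169×(-47)
So 428×348 ≡ 1 (mod 3169), and 348 mod 3169 = 348.

348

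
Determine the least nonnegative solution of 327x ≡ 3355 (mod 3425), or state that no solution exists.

gcd(3425, 327):
  3425 = 10*327 + 155
  327 = 2*155 + 17
  155 = 9*17 + 2
  17 = 8*2 + 1
  2 = 2*1
so gcd(3425, 327) = 1.
1 divides 3355, so solutions exist.
Back-substitute for Bézout coefficients:
  1 = 17 - 8*2
  ... = 327*(1613) + 3425*(-154)
So 327*(1613) ≡ 1 (mod 3425); multiply by 3355: x ≡ 5411615 (mod 3425).
Smallest nonnegative: x = 5411615 mod 3425 = 115.

115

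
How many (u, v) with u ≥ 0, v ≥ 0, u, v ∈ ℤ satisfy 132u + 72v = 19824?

gcd(132, 72) = 12  (132 = 1×72 + 60, 72 = 1×60 + 12, 60 = 5×12).
Back-substituting, 132×(-1) + 72×(2) = 12.
Scale by 1652: one solution is (-1652, 3304). Reduce u mod 6: (4, 268).
General: u = 4 + 6t, v = 268 - 11t.
u ≥ 0 ⇒ t ≥ 0; v ≥ 0 ⇒ t ≤ 24. So t ∈ [0, 24]: 25 solutions.

25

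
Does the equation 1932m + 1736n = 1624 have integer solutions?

gcd(1932, 1736) = 28  (1932 = 1*1736 + 196, 1736 = 8*196 + 168, 196 = 1*168 + 28, 168 = 6*28).
28 divides 1624, so integer solutions exist.

yes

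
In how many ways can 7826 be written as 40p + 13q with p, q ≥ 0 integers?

gcd(40, 13) = 1  (40 = 3·13 + 1, 13 = 13·1).
Back-substituting, 40·(1) + 13·(-3) = 1.
Scale by 7826: one solution is (7826, -23478). Reduce p mod 13: (0, 602).
General: p = 0 + 13t, q = 602 - 40t.
p ≥ 0 ⇒ t ≥ 0; q ≥ 0 ⇒ t ≤ 15. So t ∈ [0, 15]: 16 solutions.

16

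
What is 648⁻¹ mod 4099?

3827

gcd(4099, 648):
  4099 = 6*648 + 211
  648 = 3*211 + 15
  211 = 14*15 + 1
  15 = 15*1
so gcd(4099, 648) = 1.
Back-substitute for Bézout coefficients:
  1 = 211 - 14*15
  ... = 648*(-272) + 4099*(43)
So 648*-272 ≡ 1 (mod 4099), and -272 mod 4099 = 3827.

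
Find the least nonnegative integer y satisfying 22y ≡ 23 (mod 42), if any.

no solution

gcd(42, 22):
  42 = 1·22 + 20
  22 = 1·20 + 2
  20 = 10·2
so gcd(42, 22) = 2.
2 does not divide 23, so the congruence has no solution.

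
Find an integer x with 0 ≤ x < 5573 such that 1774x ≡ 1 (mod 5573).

gcd(5573, 1774) = 1.
By Bézout, 1774×(-1310) + 5573×(417) = 1.
So 1774×-1310 ≡ 1 (mod 5573), and -1310 mod 5573 = 4263.

4263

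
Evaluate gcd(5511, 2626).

gcd(5511, 2626):
  5511 = 2*2626 + 259
  2626 = 10*259 + 36
  259 = 7*36 + 7
  36 = 5*7 + 1
  7 = 7*1
so gcd(5511, 2626) = 1.

1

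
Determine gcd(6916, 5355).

7

gcd(6916, 5355):
  6916 = 1*5355 + 1561
  5355 = 3*1561 + 672
  1561 = 2*672 + 217
  672 = 3*217 + 21
  217 = 10*21 + 7
  21 = 3*7
so gcd(6916, 5355) = 7.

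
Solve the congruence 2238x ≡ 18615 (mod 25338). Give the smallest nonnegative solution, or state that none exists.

no solution

gcd(25338, 2238) = 6  (25338 = 11*2238 + 720, 2238 = 3*720 + 78, 720 = 9*78 + 18, 78 = 4*18 + 6, 18 = 3*6).
6 does not divide 18615, so the congruence has no solution.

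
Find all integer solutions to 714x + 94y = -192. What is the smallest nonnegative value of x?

10

gcd(714, 94):
  714 = 7·94 + 56
  94 = 1·56 + 38
  56 = 1·38 + 18
  38 = 2·18 + 2
  18 = 9·2
so gcd(714, 94) = 2.
2 divides -192, so solutions exist.
Back-substitute for Bézout coefficients:
  2 = 38 - 2·18
  ... = 714·(-5) + 94·(38)
Scale by -192/2 = -96: (x₀, y₀) = (480, -3648).
General solution: x = 480 + 47t, y = -3648 - 357t for integer t.
x ≥ 0: smallest is 480 mod 47 = 10 (at t = -10), with y = -78.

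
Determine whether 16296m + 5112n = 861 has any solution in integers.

no

gcd(16296, 5112) = 24  (16296 = 3×5112 + 960, 5112 = 5×960 + 312, 960 = 3×312 + 24, 312 = 13×24).
24 does not divide 861 (remainder 21), so no integer solutions.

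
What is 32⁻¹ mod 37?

22

gcd(37, 32) = 1.
By Bézout, 32*(-15) + 37*(13) = 1.
So 32*-15 ≡ 1 (mod 37), and -15 mod 37 = 22.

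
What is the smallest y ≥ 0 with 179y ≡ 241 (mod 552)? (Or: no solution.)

467

gcd(552, 179) = 1.
1 divides 241, so solutions exist.
By Bézout, 179·(-37) + 552·(12) = 1.
So 179·(-37) ≡ 1 (mod 552); multiply by 241: y ≡ -8917 (mod 552).
Smallest nonnegative: y = -8917 mod 552 = 467.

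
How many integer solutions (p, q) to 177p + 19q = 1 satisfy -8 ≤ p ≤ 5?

1

gcd(177, 19):
  177 = 9·19 + 6
  19 = 3·6 + 1
  6 = 6·1
so gcd(177, 19) = 1.
Back-substitute for Bézout coefficients:
  1 = 19 - 3·6
  ... = 177·(-3) + 19·(28)
Scale by 1: particular solution (-3, 28); reduce p mod 19: (16, -149).
General solution: p = 16 + 19t, q = -149 - 177t for integer t.
-8 ≤ 16 + 19t ≤ 5 gives t ∈ [-1, -1], which is 1 value.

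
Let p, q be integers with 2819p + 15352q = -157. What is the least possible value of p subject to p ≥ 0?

gcd(15352, 2819):
  15352 = 5·2819 + 1257
  2819 = 2·1257 + 305
  1257 = 4·305 + 37
  305 = 8·37 + 9
  37 = 4·9 + 1
  9 = 9·1
so gcd(15352, 2819) = 1.
1 divides -157, so solutions exist.
Back-substitute for Bézout coefficients:
  1 = 37 - 4·9
  ... = 2819·(-1661) + 15352·(305)
Scale by -157/1 = -157: (p₀, q₀) = (260777, -47885).
General solution: p = 260777 + 15352t, q = -47885 - 2819t for integer t.
p ≥ 0: smallest is 260777 mod 15352 = 15145 (at t = -16), with q = -2781.

15145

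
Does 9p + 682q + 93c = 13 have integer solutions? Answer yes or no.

yes

gcd(682, 9) = 1  (682 = 75·9 + 7, 9 = 1·7 + 2, 7 = 3·2 + 1, 2 = 2·1).
gcd(1, 93) = 1.
1 divides 13, so integer solutions exist.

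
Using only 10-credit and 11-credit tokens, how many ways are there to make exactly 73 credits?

1

Need nonnegative integers with 10j + 11k = 73.
gcd(10, 11) = 1, and 10·(-1) + 11·(1) = 1.
So (j₀, k₀) = (-73, 73); general j = -73 + 11t, k = 73 - 10t.
j ≥ 0 ⇒ t ≥ 7; k ≥ 0 ⇒ t ≤ 7. That's 1 value of t.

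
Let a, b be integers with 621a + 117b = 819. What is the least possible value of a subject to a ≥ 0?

0

gcd(621, 117):
  621 = 5·117 + 36
  117 = 3·36 + 9
  36 = 4·9
so gcd(621, 117) = 9.
9 divides 819, so solutions exist.
Back-substitute for Bézout coefficients:
  9 = 117 - 3·36
  ... = 621·(-3) + 117·(16)
Scale by 819/9 = 91: (a₀, b₀) = (-273, 1456).
General solution: a = -273 + 13t, b = 1456 - 69t for integer t.
a ≥ 0: smallest is -273 mod 13 = 0 (at t = 21), with b = 7.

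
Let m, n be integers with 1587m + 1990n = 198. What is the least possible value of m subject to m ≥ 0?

1234

gcd(1990, 1587):
  1990 = 1×1587 + 403
  1587 = 3×403 + 378
  403 = 1×378 + 25
  378 = 15×25 + 3
  25 = 8×3 + 1
  3 = 3×1
so gcd(1990, 1587) = 1.
1 divides 198, so solutions exist.
Back-substitute for Bézout coefficients:
  1 = 25 - 8×3
  ... = 1587×(-637) + 1990×(508)
Scale by 198/1 = 198: (m₀, n₀) = (-126126, 100584).
General solution: m = -126126 + 1990t, n = 100584 - 1587t for integer t.
m ≥ 0: smallest is -126126 mod 1990 = 1234 (at t = 64), with n = -984.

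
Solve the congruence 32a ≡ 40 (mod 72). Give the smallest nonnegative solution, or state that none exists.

8

gcd(72, 32):
  72 = 2×32 + 8
  32 = 4×8
so gcd(72, 32) = 8.
8 divides 40, so solutions exist.
Back-substitute for Bézout coefficients:
  8 = 72 - 2×32
  ... = 32×(-2) + 72×(1)
So 32×(-2) ≡ 8 (mod 72); multiply by 5: a ≡ -10 (mod 9).
Smallest nonnegative: a = -10 mod 9 = 8.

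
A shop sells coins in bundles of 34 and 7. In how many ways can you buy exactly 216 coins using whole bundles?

1

Need nonnegative integers with 34j + 7k = 216.
gcd(34, 7) = 1, and 34·(-1) + 7·(5) = 1.
So (j₀, k₀) = (-216, 1080); general j = -216 + 7t, k = 1080 - 34t.
j ≥ 0 ⇒ t ≥ 31; k ≥ 0 ⇒ t ≤ 31. That's 1 value of t.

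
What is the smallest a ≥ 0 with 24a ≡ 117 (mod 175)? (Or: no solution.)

gcd(175, 24) = 1.
1 divides 117, so solutions exist.
By Bézout, 24·(-51) + 175·(7) = 1.
So 24·(-51) ≡ 1 (mod 175); multiply by 117: a ≡ -5967 (mod 175).
Smallest nonnegative: a = -5967 mod 175 = 158.

158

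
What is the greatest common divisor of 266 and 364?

14

gcd(364, 266):
  364 = 1*266 + 98
  266 = 2*98 + 70
  98 = 1*70 + 28
  70 = 2*28 + 14
  28 = 2*14
so gcd(364, 266) = 14.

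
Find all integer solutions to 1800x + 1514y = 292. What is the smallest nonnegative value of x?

gcd(1800, 1514) = 2.
2 divides 292, so solutions exist.
By Bézout, 1800×(90) + 1514×(-107) = 2.
Scale by 292/2 = 146: (x₀, y₀) = (13140, -15622).
General solution: x = 13140 + 757t, y = -15622 - 900t for integer t.
x ≥ 0: smallest is 13140 mod 757 = 271 (at t = -17), with y = -322.

271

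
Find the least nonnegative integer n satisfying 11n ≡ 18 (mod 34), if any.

gcd(34, 11):
  34 = 3·11 + 1
  11 = 11·1
so gcd(34, 11) = 1.
1 divides 18, so solutions exist.
Back-substitute for Bézout coefficients:
  1 = 34 - 3·11
  ... = 11·(-3) + 34·(1)
So 11·(-3) ≡ 1 (mod 34); multiply by 18: n ≡ -54 (mod 34).
Smallest nonnegative: n = -54 mod 34 = 14.

14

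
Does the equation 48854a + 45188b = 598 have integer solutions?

yes

gcd(48854, 45188):
  48854 = 1*45188 + 3666
  45188 = 12*3666 + 1196
  3666 = 3*1196 + 78
  1196 = 15*78 + 26
  78 = 3*26
so gcd(48854, 45188) = 26.
26 divides 598, so integer solutions exist.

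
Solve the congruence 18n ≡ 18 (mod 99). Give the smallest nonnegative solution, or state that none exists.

gcd(99, 18) = 9  (99 = 5·18 + 9, 18 = 2·9).
9 divides 18, so solutions exist.
Back-substituting, 18·(-5) + 99·(1) = 9.
So 18·(-5) ≡ 9 (mod 99); multiply by 2: n ≡ -10 (mod 11).
Smallest nonnegative: n = -10 mod 11 = 1.

1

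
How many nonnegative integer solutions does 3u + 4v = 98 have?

8

gcd(4, 3) = 1.
By Bézout, 3*(-1) + 4*(1) = 1.
One solution: (2, 23).
General: u = 2 + 4t, v = 23 - 3t.
u ≥ 0 ⇒ t ≥ 0; v ≥ 0 ⇒ t ≤ 7. So t ∈ [0, 7]: 8 solutions.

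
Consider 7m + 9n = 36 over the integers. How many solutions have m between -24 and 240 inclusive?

gcd(9, 7) = 1  (9 = 1·7 + 2, 7 = 3·2 + 1, 2 = 2·1).
Back-substituting, 7·(4) + 9·(-3) = 1.
Scale by 36: particular solution (144, -108); reduce m mod 9: (0, 4).
General solution: m = 0 + 9t, n = 4 - 7t for integer t.
-24 ≤ 0 + 9t ≤ 240 gives t ∈ [-2, 26], which is 29 values.

29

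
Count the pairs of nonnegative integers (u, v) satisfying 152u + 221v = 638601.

gcd(221, 152):
  221 = 1×152 + 69
  152 = 2×69 + 14
  69 = 4×14 + 13
  14 = 1×13 + 1
  13 = 13×1
so gcd(221, 152) = 1.
Back-substitute for Bézout coefficients:
  1 = 14 - 1×13
  ... = 152×(16) + 221×(-11)
Scale by 638601: one solution is (10217616, -7024611). Reduce u mod 221: (123, 2805).
General: u = 123 + 221t, v = 2805 - 152t.
u ≥ 0 ⇒ t ≥ 0; v ≥ 0 ⇒ t ≤ 18. So t ∈ [0, 18]: 19 solutions.

19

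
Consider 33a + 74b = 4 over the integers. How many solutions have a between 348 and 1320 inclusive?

13

gcd(74, 33) = 1  (74 = 2×33 + 8, 33 = 4×8 + 1, 8 = 8×1).
Back-substituting, 33×(9) + 74×(-4) = 1.
Scale by 4: particular solution (36, -16); reduce a mod 74: (36, -16).
General solution: a = 36 + 74t, b = -16 - 33t for integer t.
348 ≤ 36 + 74t ≤ 1320 gives t ∈ [5, 17], which is 13 values.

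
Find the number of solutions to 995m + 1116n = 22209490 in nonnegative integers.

gcd(1116, 995) = 1.
By Bézout, 995*(83) + 1116*(-74) = 1.
One solution: (74, 19835).
General: m = 74 + 1116t, n = 19835 - 995t.
m ≥ 0 ⇒ t ≥ 0; n ≥ 0 ⇒ t ≤ 19. So t ∈ [0, 19]: 20 solutions.

20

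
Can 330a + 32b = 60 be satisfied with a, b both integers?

yes

gcd(330, 32) = 2  (330 = 10·32 + 10, 32 = 3·10 + 2, 10 = 5·2).
2 divides 60, so integer solutions exist.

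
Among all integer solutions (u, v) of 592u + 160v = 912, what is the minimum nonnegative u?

1

gcd(592, 160) = 16  (592 = 3×160 + 112, 160 = 1×112 + 48, 112 = 2×48 + 16, 48 = 3×16).
16 divides 912, so solutions exist.
Back-substituting, 592×(3) + 160×(-11) = 16.
Scale by 912/16 = 57: (u₀, v₀) = (171, -627).
General solution: u = 171 + 10t, v = -627 - 37t for integer t.
u ≥ 0: smallest is 171 mod 10 = 1 (at t = -17), with v = 2.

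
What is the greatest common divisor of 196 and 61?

1

gcd(196, 61):
  196 = 3×61 + 13
  61 = 4×13 + 9
  13 = 1×9 + 4
  9 = 2×4 + 1
  4 = 4×1
so gcd(196, 61) = 1.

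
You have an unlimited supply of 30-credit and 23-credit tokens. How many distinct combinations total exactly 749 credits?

1

Need nonnegative integers with 30j + 23k = 749.
gcd(30, 23) = 1, and 30·(10) + 23·(-13) = 1.
So (j₀, k₀) = (7490, -9737); general j = 7490 + 23t, k = -9737 - 30t.
j ≥ 0 ⇒ t ≥ -325; k ≥ 0 ⇒ t ≤ -325. That's 1 value of t.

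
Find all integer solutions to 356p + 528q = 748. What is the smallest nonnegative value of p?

11

gcd(528, 356):
  528 = 1×356 + 172
  356 = 2×172 + 12
  172 = 14×12 + 4
  12 = 3×4
so gcd(528, 356) = 4.
4 divides 748, so solutions exist.
Back-substitute for Bézout coefficients:
  4 = 172 - 14×12
  ... = 356×(-43) + 528×(29)
Scale by 748/4 = 187: (p₀, q₀) = (-8041, 5423).
General solution: p = -8041 + 132t, q = 5423 - 89t for integer t.
p ≥ 0: smallest is -8041 mod 132 = 11 (at t = 61), with q = -6.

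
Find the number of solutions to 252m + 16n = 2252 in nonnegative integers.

2

gcd(252, 16) = 4.
By Bézout, 252·(-1) + 16·(16) = 4.
One solution: (1, 125).
General: m = 1 + 4t, n = 125 - 63t.
m ≥ 0 ⇒ t ≥ 0; n ≥ 0 ⇒ t ≤ 1. So t ∈ [0, 1]: 2 solutions.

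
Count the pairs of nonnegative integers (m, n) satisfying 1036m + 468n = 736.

0

gcd(1036, 468) = 4.
By Bézout, 1036*(-14) + 468*(31) = 4.
One solution: (115, -253).
General: m = 115 + 117t, n = -253 - 259t.
m ≥ 0 ⇒ t ≥ 0; n ≥ 0 ⇒ t ≤ -1. So t ∈ [0, -1]: 0 solutions.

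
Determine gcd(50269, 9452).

17

gcd(50269, 9452):
  50269 = 5×9452 + 3009
  9452 = 3×3009 + 425
  3009 = 7×425 + 34
  425 = 12×34 + 17
  34 = 2×17
so gcd(50269, 9452) = 17.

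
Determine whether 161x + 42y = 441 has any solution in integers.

yes

gcd(161, 42):
  161 = 3×42 + 35
  42 = 1×35 + 7
  35 = 5×7
so gcd(161, 42) = 7.
7 divides 441, so integer solutions exist.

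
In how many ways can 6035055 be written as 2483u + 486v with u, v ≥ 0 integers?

gcd(2483, 486) = 1  (2483 = 5*486 + 53, 486 = 9*53 + 9, 53 = 5*9 + 8, 9 = 1*8 + 1, 8 = 8*1).
Back-substituting, 2483*(-55) + 486*(281) = 1.
Scale by 6035055: one solution is (-331928025, 1695850455). Reduce u mod 486: (255, 11115).
General: u = 255 + 486t, v = 11115 - 2483t.
u ≥ 0 ⇒ t ≥ 0; v ≥ 0 ⇒ t ≤ 4. So t ∈ [0, 4]: 5 solutions.

5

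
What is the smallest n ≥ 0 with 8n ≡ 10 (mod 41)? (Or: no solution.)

gcd(41, 8) = 1.
1 divides 10, so solutions exist.
By Bézout, 8*(-5) + 41*(1) = 1.
So 8*(-5) ≡ 1 (mod 41); multiply by 10: n ≡ -50 (mod 41).
Smallest nonnegative: n = -50 mod 41 = 32.

32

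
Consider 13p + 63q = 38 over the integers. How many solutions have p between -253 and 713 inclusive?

gcd(63, 13):
  63 = 4*13 + 11
  13 = 1*11 + 2
  11 = 5*2 + 1
  2 = 2*1
so gcd(63, 13) = 1.
Back-substitute for Bézout coefficients:
  1 = 11 - 5*2
  ... = 13*(-29) + 63*(6)
Scale by 38: particular solution (-1102, 228); reduce p mod 63: (32, -6).
General solution: p = 32 + 63t, q = -6 - 13t for integer t.
-253 ≤ 32 + 63t ≤ 713 gives t ∈ [-4, 10], which is 15 values.

15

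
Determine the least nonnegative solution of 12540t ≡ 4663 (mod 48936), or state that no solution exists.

no solution

gcd(48936, 12540) = 12  (48936 = 3·12540 + 11316, 12540 = 1·11316 + 1224, 11316 = 9·1224 + 300, 1224 = 4·300 + 24, 300 = 12·24 + 12, 24 = 2·12).
12 does not divide 4663, so the congruence has no solution.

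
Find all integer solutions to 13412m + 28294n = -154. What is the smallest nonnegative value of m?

gcd(28294, 13412) = 14.
14 divides -154, so solutions exist.
By Bézout, 13412×(-154) + 28294×(73) = 14.
Scale by -154/14 = -11: (m₀, n₀) = (1694, -803).
General solution: m = 1694 + 2021t, n = -803 - 958t for integer t.
m ≥ 0: smallest is 1694 mod 2021 = 1694 (at t = 0), with n = -803.

1694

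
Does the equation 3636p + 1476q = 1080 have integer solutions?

yes

gcd(3636, 1476) = 36.
36 divides 1080, so integer solutions exist.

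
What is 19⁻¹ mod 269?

85

gcd(269, 19) = 1.
By Bézout, 19×(85) + 269×(-6) = 1.
So 19×85 ≡ 1 (mod 269), and 85 mod 269 = 85.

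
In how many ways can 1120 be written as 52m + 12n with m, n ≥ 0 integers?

gcd(52, 12):
  52 = 4×12 + 4
  12 = 3×4
so gcd(52, 12) = 4.
Back-substitute for Bézout coefficients:
  4 = 52 - 4×12
  ... = 52×(1) + 12×(-4)
Scale by 280: one solution is (280, -1120). Reduce m mod 3: (1, 89).
General: m = 1 + 3t, n = 89 - 13t.
m ≥ 0 ⇒ t ≥ 0; n ≥ 0 ⇒ t ≤ 6. So t ∈ [0, 6]: 7 solutions.

7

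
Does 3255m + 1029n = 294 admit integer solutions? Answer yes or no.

gcd(3255, 1029):
  3255 = 3*1029 + 168
  1029 = 6*168 + 21
  168 = 8*21
so gcd(3255, 1029) = 21.
21 divides 294, so integer solutions exist.

yes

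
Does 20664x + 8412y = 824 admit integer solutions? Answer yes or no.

gcd(20664, 8412) = 12.
12 does not divide 824 (remainder 8), so no integer solutions.

no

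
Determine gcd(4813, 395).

1

gcd(4813, 395):
  4813 = 12*395 + 73
  395 = 5*73 + 30
  73 = 2*30 + 13
  30 = 2*13 + 4
  13 = 3*4 + 1
  4 = 4*1
so gcd(4813, 395) = 1.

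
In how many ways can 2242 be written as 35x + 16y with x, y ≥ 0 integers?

4

gcd(35, 16) = 1.
By Bézout, 35·(-5) + 16·(11) = 1.
One solution: (6, 127).
General: x = 6 + 16t, y = 127 - 35t.
x ≥ 0 ⇒ t ≥ 0; y ≥ 0 ⇒ t ≤ 3. So t ∈ [0, 3]: 4 solutions.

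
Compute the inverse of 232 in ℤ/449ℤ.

60

gcd(449, 232):
  449 = 1·232 + 217
  232 = 1·217 + 15
  217 = 14·15 + 7
  15 = 2·7 + 1
  7 = 7·1
so gcd(449, 232) = 1.
Back-substitute for Bézout coefficients:
  1 = 15 - 2·7
  ... = 232·(60) + 449·(-31)
So 232·60 ≡ 1 (mod 449), and 60 mod 449 = 60.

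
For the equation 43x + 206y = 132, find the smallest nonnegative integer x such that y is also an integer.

142

gcd(206, 43):
  206 = 4·43 + 34
  43 = 1·34 + 9
  34 = 3·9 + 7
  9 = 1·7 + 2
  7 = 3·2 + 1
  2 = 2·1
so gcd(206, 43) = 1.
1 divides 132, so solutions exist.
Back-substitute for Bézout coefficients:
  1 = 7 - 3·2
  ... = 43·(-91) + 206·(19)
Scale by 132/1 = 132: (x₀, y₀) = (-12012, 2508).
General solution: x = -12012 + 206t, y = 2508 - 43t for integer t.
x ≥ 0: smallest is -12012 mod 206 = 142 (at t = 59), with y = -29.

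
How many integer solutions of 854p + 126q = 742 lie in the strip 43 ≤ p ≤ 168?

14

gcd(854, 126):
  854 = 6*126 + 98
  126 = 1*98 + 28
  98 = 3*28 + 14
  28 = 2*14
so gcd(854, 126) = 14.
Back-substitute for Bézout coefficients:
  14 = 98 - 3*28
  ... = 854*(4) + 126*(-27)
Scale by 53: particular solution (212, -1431); reduce p mod 9: (5, -28).
General solution: p = 5 + 9t, q = -28 - 61t for integer t.
43 ≤ 5 + 9t ≤ 168 gives t ∈ [5, 18], which is 14 values.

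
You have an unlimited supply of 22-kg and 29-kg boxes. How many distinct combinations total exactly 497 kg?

1

Need nonnegative integers with 22j + 29k = 497.
gcd(22, 29) = 1, and 22·(4) + 29·(-3) = 1.
So (j₀, k₀) = (1988, -1491); general j = 1988 + 29t, k = -1491 - 22t.
j ≥ 0 ⇒ t ≥ -68; k ≥ 0 ⇒ t ≤ -68. That's 1 value of t.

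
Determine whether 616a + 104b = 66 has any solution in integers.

gcd(616, 104):
  616 = 5×104 + 96
  104 = 1×96 + 8
  96 = 12×8
so gcd(616, 104) = 8.
8 does not divide 66 (remainder 2), so no integer solutions.

no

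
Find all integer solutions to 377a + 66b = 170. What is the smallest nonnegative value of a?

gcd(377, 66):
  377 = 5·66 + 47
  66 = 1·47 + 19
  47 = 2·19 + 9
  19 = 2·9 + 1
  9 = 9·1
so gcd(377, 66) = 1.
1 divides 170, so solutions exist.
Back-substitute for Bézout coefficients:
  1 = 19 - 2·9
  ... = 377·(-7) + 66·(40)
Scale by 170/1 = 170: (a₀, b₀) = (-1190, 6800).
General solution: a = -1190 + 66t, b = 6800 - 377t for integer t.
a ≥ 0: smallest is -1190 mod 66 = 64 (at t = 19), with b = -363.

64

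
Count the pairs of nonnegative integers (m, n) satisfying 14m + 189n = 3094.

9

gcd(189, 14):
  189 = 13*14 + 7
  14 = 2*7
so gcd(189, 14) = 7.
Back-substitute for Bézout coefficients:
  7 = 189 - 13*14
  ... = 14*(-13) + 189*(1)
Scale by 442: one solution is (-5746, 442). Reduce m mod 27: (5, 16).
General: m = 5 + 27t, n = 16 - 2t.
m ≥ 0 ⇒ t ≥ 0; n ≥ 0 ⇒ t ≤ 8. So t ∈ [0, 8]: 9 solutions.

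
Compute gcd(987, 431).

gcd(987, 431):
  987 = 2*431 + 125
  431 = 3*125 + 56
  125 = 2*56 + 13
  56 = 4*13 + 4
  13 = 3*4 + 1
  4 = 4*1
so gcd(987, 431) = 1.

1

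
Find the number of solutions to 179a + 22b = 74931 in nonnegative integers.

19

gcd(179, 22):
  179 = 8*22 + 3
  22 = 7*3 + 1
  3 = 3*1
so gcd(179, 22) = 1.
Back-substitute for Bézout coefficients:
  1 = 22 - 7*3
  ... = 179*(-7) + 22*(57)
Scale by 74931: one solution is (-524517, 4271067). Reduce a mod 22: (7, 3349).
General: a = 7 + 22t, b = 3349 - 179t.
a ≥ 0 ⇒ t ≥ 0; b ≥ 0 ⇒ t ≤ 18. So t ∈ [0, 18]: 19 solutions.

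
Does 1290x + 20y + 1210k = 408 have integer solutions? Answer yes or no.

gcd(1290, 20) = 10  (1290 = 64·20 + 10, 20 = 2·10).
gcd(10, 1210) = 10.
10 does not divide 408 (remainder 8), so no integer solutions.

no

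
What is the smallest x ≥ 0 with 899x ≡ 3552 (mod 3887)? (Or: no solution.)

2075

gcd(3887, 899):
  3887 = 4×899 + 291
  899 = 3×291 + 26
  291 = 11×26 + 5
  26 = 5×5 + 1
  5 = 5×1
so gcd(3887, 899) = 1.
1 divides 3552, so solutions exist.
Back-substitute for Bézout coefficients:
  1 = 26 - 5×5
  ... = 899×(748) + 3887×(-173)
So 899×(748) ≡ 1 (mod 3887); multiply by 3552: x ≡ 2656896 (mod 3887).
Smallest nonnegative: x = 2656896 mod 3887 = 2075.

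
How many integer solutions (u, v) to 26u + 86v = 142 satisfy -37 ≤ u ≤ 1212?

29

gcd(86, 26) = 2.
By Bézout, 26·(10) + 86·(-3) = 2.
Particular solution: (22, -5).
General solution: u = 22 + 43t, v = -5 - 13t for integer t.
-37 ≤ 22 + 43t ≤ 1212 gives t ∈ [-1, 27], which is 29 values.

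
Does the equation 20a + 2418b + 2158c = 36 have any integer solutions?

gcd(2418, 20) = 2.
gcd(2, 2158) = 2.
2 divides 36, so integer solutions exist.

yes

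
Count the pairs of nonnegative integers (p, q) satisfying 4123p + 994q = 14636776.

gcd(4123, 994) = 7.
By Bézout, 4123×(-27) + 994×(112) = 7.
One solution: (82, 14385).
General: p = 82 + 142t, q = 14385 - 589t.
p ≥ 0 ⇒ t ≥ 0; q ≥ 0 ⇒ t ≤ 24. So t ∈ [0, 24]: 25 solutions.

25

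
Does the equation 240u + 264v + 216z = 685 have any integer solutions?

no

gcd(264, 240) = 24.
gcd(24, 216) = 24.
24 does not divide 685 (remainder 13), so no integer solutions.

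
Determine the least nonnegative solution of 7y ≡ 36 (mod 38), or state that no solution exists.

16

gcd(38, 7) = 1  (38 = 5*7 + 3, 7 = 2*3 + 1, 3 = 3*1).
1 divides 36, so solutions exist.
Back-substituting, 7*(11) + 38*(-2) = 1.
So 7*(11) ≡ 1 (mod 38); multiply by 36: y ≡ 396 (mod 38).
Smallest nonnegative: y = 396 mod 38 = 16.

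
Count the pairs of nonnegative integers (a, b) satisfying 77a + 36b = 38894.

gcd(77, 36):
  77 = 2·36 + 5
  36 = 7·5 + 1
  5 = 5·1
so gcd(77, 36) = 1.
Back-substitute for Bézout coefficients:
  1 = 36 - 7·5
  ... = 77·(-7) + 36·(15)
Scale by 38894: one solution is (-272258, 583410). Reduce a mod 36: (10, 1059).
General: a = 10 + 36t, b = 1059 - 77t.
a ≥ 0 ⇒ t ≥ 0; b ≥ 0 ⇒ t ≤ 13. So t ∈ [0, 13]: 14 solutions.

14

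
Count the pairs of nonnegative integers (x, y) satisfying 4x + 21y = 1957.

gcd(21, 4) = 1  (21 = 5×4 + 1, 4 = 4×1).
Back-substituting, 4×(-5) + 21×(1) = 1.
Scale by 1957: one solution is (-9785, 1957). Reduce x mod 21: (1, 93).
General: x = 1 + 21t, y = 93 - 4t.
x ≥ 0 ⇒ t ≥ 0; y ≥ 0 ⇒ t ≤ 23. So t ∈ [0, 23]: 24 solutions.

24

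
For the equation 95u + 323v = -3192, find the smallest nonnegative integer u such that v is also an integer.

gcd(323, 95):
  323 = 3×95 + 38
  95 = 2×38 + 19
  38 = 2×19
so gcd(323, 95) = 19.
19 divides -3192, so solutions exist.
Back-substitute for Bézout coefficients:
  19 = 95 - 2×38
  ... = 95×(7) + 323×(-2)
Scale by -3192/19 = -168: (u₀, v₀) = (-1176, 336).
General solution: u = -1176 + 17t, v = 336 - 5t for integer t.
u ≥ 0: smallest is -1176 mod 17 = 14 (at t = 70), with v = -14.

14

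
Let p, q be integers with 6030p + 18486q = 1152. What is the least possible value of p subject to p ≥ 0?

178

gcd(18486, 6030) = 18  (18486 = 3*6030 + 396, 6030 = 15*396 + 90, 396 = 4*90 + 36, 90 = 2*36 + 18, 36 = 2*18).
18 divides 1152, so solutions exist.
Back-substituting, 6030*(420) + 18486*(-137) = 18.
Scale by 1152/18 = 64: (p₀, q₀) = (26880, -8768).
General solution: p = 26880 + 1027t, q = -8768 - 335t for integer t.
p ≥ 0: smallest is 26880 mod 1027 = 178 (at t = -26), with q = -58.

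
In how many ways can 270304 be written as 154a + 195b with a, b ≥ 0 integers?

9

gcd(195, 154) = 1.
By Bézout, 154·(19) + 195·(-15) = 1.
One solution: (61, 1338).
General: a = 61 + 195t, b = 1338 - 154t.
a ≥ 0 ⇒ t ≥ 0; b ≥ 0 ⇒ t ≤ 8. So t ∈ [0, 8]: 9 solutions.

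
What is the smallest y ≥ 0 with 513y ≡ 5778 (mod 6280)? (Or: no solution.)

2986

gcd(6280, 513) = 1  (6280 = 12×513 + 124, 513 = 4×124 + 17, 124 = 7×17 + 5, 17 = 3×5 + 2, 5 = 2×2 + 1, 2 = 2×1).
1 divides 5778, so solutions exist.
Back-substituting, 513×(-2583) + 6280×(211) = 1.
So 513×(-2583) ≡ 1 (mod 6280); multiply by 5778: y ≡ -14924574 (mod 6280).
Smallest nonnegative: y = -14924574 mod 6280 = 2986.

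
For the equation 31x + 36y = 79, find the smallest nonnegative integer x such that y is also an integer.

gcd(36, 31) = 1  (36 = 1×31 + 5, 31 = 6×5 + 1, 5 = 5×1).
1 divides 79, so solutions exist.
Back-substituting, 31×(7) + 36×(-6) = 1.
Scale by 79/1 = 79: (x₀, y₀) = (553, -474).
General solution: x = 553 + 36t, y = -474 - 31t for integer t.
x ≥ 0: smallest is 553 mod 36 = 13 (at t = -15), with y = -9.

13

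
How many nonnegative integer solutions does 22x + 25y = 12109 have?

22

gcd(25, 22):
  25 = 1*22 + 3
  22 = 7*3 + 1
  3 = 3*1
so gcd(25, 22) = 1.
Back-substitute for Bézout coefficients:
  1 = 22 - 7*3
  ... = 22*(8) + 25*(-7)
Scale by 12109: one solution is (96872, -84763). Reduce x mod 25: (22, 465).
General: x = 22 + 25t, y = 465 - 22t.
x ≥ 0 ⇒ t ≥ 0; y ≥ 0 ⇒ t ≤ 21. So t ∈ [0, 21]: 22 solutions.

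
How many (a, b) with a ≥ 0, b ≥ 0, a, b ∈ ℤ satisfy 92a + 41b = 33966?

9

gcd(92, 41) = 1  (92 = 2×41 + 10, 41 = 4×10 + 1, 10 = 10×1).
Back-substituting, 92×(-4) + 41×(9) = 1.
Scale by 33966: one solution is (-135864, 305694). Reduce a mod 41: (10, 806).
General: a = 10 + 41t, b = 806 - 92t.
a ≥ 0 ⇒ t ≥ 0; b ≥ 0 ⇒ t ≤ 8. So t ∈ [0, 8]: 9 solutions.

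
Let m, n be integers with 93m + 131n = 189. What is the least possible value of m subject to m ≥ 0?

gcd(131, 93):
  131 = 1*93 + 38
  93 = 2*38 + 17
  38 = 2*17 + 4
  17 = 4*4 + 1
  4 = 4*1
so gcd(131, 93) = 1.
1 divides 189, so solutions exist.
Back-substitute for Bézout coefficients:
  1 = 17 - 4*4
  ... = 93*(31) + 131*(-22)
Scale by 189/1 = 189: (m₀, n₀) = (5859, -4158).
General solution: m = 5859 + 131t, n = -4158 - 93t for integer t.
m ≥ 0: smallest is 5859 mod 131 = 95 (at t = -44), with n = -66.

95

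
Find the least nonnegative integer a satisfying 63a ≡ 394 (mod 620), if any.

518

gcd(620, 63) = 1.
1 divides 394, so solutions exist.
By Bézout, 63*(187) + 620*(-19) = 1.
So 63*(187) ≡ 1 (mod 620); multiply by 394: a ≡ 73678 (mod 620).
Smallest nonnegative: a = 73678 mod 620 = 518.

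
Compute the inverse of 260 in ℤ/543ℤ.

236

gcd(543, 260) = 1.
By Bézout, 260·(236) + 543·(-113) = 1.
So 260·236 ≡ 1 (mod 543), and 236 mod 543 = 236.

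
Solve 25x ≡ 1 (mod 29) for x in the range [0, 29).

gcd(29, 25) = 1  (29 = 1·25 + 4, 25 = 6·4 + 1, 4 = 4·1).
Back-substituting, 25·(7) + 29·(-6) = 1.
So 25·7 ≡ 1 (mod 29), and 7 mod 29 = 7.

7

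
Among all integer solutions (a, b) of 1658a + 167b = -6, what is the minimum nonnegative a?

84

gcd(1658, 167) = 1  (1658 = 9·167 + 155, 167 = 1·155 + 12, 155 = 12·12 + 11, 12 = 1·11 + 1, 11 = 11·1).
1 divides -6, so solutions exist.
Back-substituting, 1658·(-14) + 167·(139) = 1.
Scale by -6/1 = -6: (a₀, b₀) = (84, -834).
General solution: a = 84 + 167t, b = -834 - 1658t for integer t.
a ≥ 0: smallest is 84 mod 167 = 84 (at t = 0), with b = -834.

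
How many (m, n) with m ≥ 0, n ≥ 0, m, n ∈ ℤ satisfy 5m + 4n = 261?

13

gcd(5, 4):
  5 = 1*4 + 1
  4 = 4*1
so gcd(5, 4) = 1.
Back-substitute for Bézout coefficients:
  1 = 5 - 1*4
  ... = 5*(1) + 4*(-1)
Scale by 261: one solution is (261, -261). Reduce m mod 4: (1, 64).
General: m = 1 + 4t, n = 64 - 5t.
m ≥ 0 ⇒ t ≥ 0; n ≥ 0 ⇒ t ≤ 12. So t ∈ [0, 12]: 13 solutions.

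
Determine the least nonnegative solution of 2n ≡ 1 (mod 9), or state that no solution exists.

gcd(9, 2):
  9 = 4×2 + 1
  2 = 2×1
so gcd(9, 2) = 1.
1 divides 1, so solutions exist.
Back-substitute for Bézout coefficients:
  1 = 9 - 4×2
  ... = 2×(-4) + 9×(1)
So 2×(-4) ≡ 1 (mod 9); multiply by 1: n ≡ -4 (mod 9).
Smallest nonnegative: n = -4 mod 9 = 5.

5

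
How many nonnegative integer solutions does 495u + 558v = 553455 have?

gcd(558, 495) = 9.
By Bézout, 495×(-9) + 558×(8) = 9.
One solution: (19, 975).
General: u = 19 + 62t, v = 975 - 55t.
u ≥ 0 ⇒ t ≥ 0; v ≥ 0 ⇒ t ≤ 17. So t ∈ [0, 17]: 18 solutions.

18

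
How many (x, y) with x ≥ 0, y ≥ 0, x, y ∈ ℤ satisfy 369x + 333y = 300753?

gcd(369, 333):
  369 = 1*333 + 36
  333 = 9*36 + 9
  36 = 4*9
so gcd(369, 333) = 9.
Back-substitute for Bézout coefficients:
  9 = 333 - 9*36
  ... = 369*(-9) + 333*(10)
Scale by 33417: one solution is (-300753, 334170). Reduce x mod 37: (20, 881).
General: x = 20 + 37t, y = 881 - 41t.
x ≥ 0 ⇒ t ≥ 0; y ≥ 0 ⇒ t ≤ 21. So t ∈ [0, 21]: 22 solutions.

22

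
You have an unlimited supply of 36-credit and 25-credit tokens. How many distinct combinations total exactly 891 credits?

1

Need nonnegative integers with 36j + 25k = 891.
gcd(36, 25) = 1, and 36·(-9) + 25·(13) = 1.
So (j₀, k₀) = (-8019, 11583); general j = -8019 + 25t, k = 11583 - 36t.
j ≥ 0 ⇒ t ≥ 321; k ≥ 0 ⇒ t ≤ 321. That's 1 value of t.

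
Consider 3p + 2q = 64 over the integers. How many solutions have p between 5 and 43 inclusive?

gcd(3, 2) = 1.
By Bézout, 3×(1) + 2×(-1) = 1.
Particular solution: (0, 32).
General solution: p = 0 + 2t, q = 32 - 3t for integer t.
5 ≤ 0 + 2t ≤ 43 gives t ∈ [3, 21], which is 19 values.

19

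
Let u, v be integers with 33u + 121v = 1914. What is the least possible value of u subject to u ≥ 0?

gcd(121, 33):
  121 = 3*33 + 22
  33 = 1*22 + 11
  22 = 2*11
so gcd(121, 33) = 11.
11 divides 1914, so solutions exist.
Back-substitute for Bézout coefficients:
  11 = 33 - 1*22
  ... = 33*(4) + 121*(-1)
Scale by 1914/11 = 174: (u₀, v₀) = (696, -174).
General solution: u = 696 + 11t, v = -174 - 3t for integer t.
u ≥ 0: smallest is 696 mod 11 = 3 (at t = -63), with v = 15.

3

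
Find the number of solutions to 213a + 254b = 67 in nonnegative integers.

0

gcd(254, 213) = 1.
By Bézout, 213·(-31) + 254·(26) = 1.
One solution: (209, -175).
General: a = 209 + 254t, b = -175 - 213t.
a ≥ 0 ⇒ t ≥ 0; b ≥ 0 ⇒ t ≤ -1. So t ∈ [0, -1]: 0 solutions.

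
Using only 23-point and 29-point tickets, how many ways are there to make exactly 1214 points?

2

Need nonnegative integers with 23j + 29k = 1214.
gcd(23, 29) = 1, and 23·(-5) + 29·(4) = 1.
So (j₀, k₀) = (-6070, 4856); general j = -6070 + 29t, k = 4856 - 23t.
j ≥ 0 ⇒ t ≥ 210; k ≥ 0 ⇒ t ≤ 211. That's 2 values of t.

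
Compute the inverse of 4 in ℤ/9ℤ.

gcd(9, 4):
  9 = 2×4 + 1
  4 = 4×1
so gcd(9, 4) = 1.
Back-substitute for Bézout coefficients:
  1 = 9 - 2×4
  ... = 4×(-2) + 9×(1)
So 4×-2 ≡ 1 (mod 9), and -2 mod 9 = 7.

7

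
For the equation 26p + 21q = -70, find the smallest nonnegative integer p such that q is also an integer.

7

gcd(26, 21) = 1  (26 = 1·21 + 5, 21 = 4·5 + 1, 5 = 5·1).
1 divides -70, so solutions exist.
Back-substituting, 26·(-4) + 21·(5) = 1.
Scale by -70/1 = -70: (p₀, q₀) = (280, -350).
General solution: p = 280 + 21t, q = -350 - 26t for integer t.
p ≥ 0: smallest is 280 mod 21 = 7 (at t = -13), with q = -12.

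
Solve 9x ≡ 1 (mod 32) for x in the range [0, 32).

gcd(32, 9):
  32 = 3×9 + 5
  9 = 1×5 + 4
  5 = 1×4 + 1
  4 = 4×1
so gcd(32, 9) = 1.
Back-substitute for Bézout coefficients:
  1 = 5 - 1×4
  ... = 9×(-7) + 32×(2)
So 9×-7 ≡ 1 (mod 32), and -7 mod 32 = 25.

25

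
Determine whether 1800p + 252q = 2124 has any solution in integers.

yes

gcd(1800, 252):
  1800 = 7×252 + 36
  252 = 7×36
so gcd(1800, 252) = 36.
36 divides 2124, so integer solutions exist.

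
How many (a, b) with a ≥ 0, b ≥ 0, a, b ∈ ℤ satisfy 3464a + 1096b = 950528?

2

gcd(3464, 1096) = 8  (3464 = 3*1096 + 176, 1096 = 6*176 + 40, 176 = 4*40 + 16, 40 = 2*16 + 8, 16 = 2*8).
Back-substituting, 3464*(-56) + 1096*(177) = 8.
Scale by 118816: one solution is (-6653696, 21030432). Reduce a mod 137: (120, 488).
General: a = 120 + 137t, b = 488 - 433t.
a ≥ 0 ⇒ t ≥ 0; b ≥ 0 ⇒ t ≤ 1. So t ∈ [0, 1]: 2 solutions.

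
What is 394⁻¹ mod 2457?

1453

gcd(2457, 394):
  2457 = 6*394 + 93
  394 = 4*93 + 22
  93 = 4*22 + 5
  22 = 4*5 + 2
  5 = 2*2 + 1
  2 = 2*1
so gcd(2457, 394) = 1.
Back-substitute for Bézout coefficients:
  1 = 5 - 2*2
  ... = 394*(-1004) + 2457*(161)
So 394*-1004 ≡ 1 (mod 2457), and -1004 mod 2457 = 1453.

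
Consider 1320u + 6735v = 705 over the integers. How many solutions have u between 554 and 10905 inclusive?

gcd(6735, 1320):
  6735 = 5·1320 + 135
  1320 = 9·135 + 105
  135 = 1·105 + 30
  105 = 3·30 + 15
  30 = 2·15
so gcd(6735, 1320) = 15.
Back-substitute for Bézout coefficients:
  15 = 105 - 3·30
  ... = 1320·(199) + 6735·(-39)
Scale by 47: particular solution (9353, -1833); reduce u mod 449: (373, -73).
General solution: u = 373 + 449t, v = -73 - 88t for integer t.
554 ≤ 373 + 449t ≤ 10905 gives t ∈ [1, 23], which is 23 values.

23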